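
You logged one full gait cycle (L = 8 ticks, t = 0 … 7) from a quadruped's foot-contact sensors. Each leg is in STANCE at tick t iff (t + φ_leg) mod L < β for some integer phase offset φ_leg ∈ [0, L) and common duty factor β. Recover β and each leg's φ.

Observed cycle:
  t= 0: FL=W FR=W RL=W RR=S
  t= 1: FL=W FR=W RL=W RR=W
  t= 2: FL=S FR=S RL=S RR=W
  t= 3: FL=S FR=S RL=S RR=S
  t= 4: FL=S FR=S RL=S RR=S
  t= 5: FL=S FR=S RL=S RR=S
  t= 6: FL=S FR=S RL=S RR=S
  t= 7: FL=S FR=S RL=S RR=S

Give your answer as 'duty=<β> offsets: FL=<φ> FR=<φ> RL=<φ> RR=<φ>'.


duty=6 offsets: FL=6 FR=6 RL=6 RR=5

duty β = stance ticks per leg = 6
FL: stance ticks = 6; W→S at t=2 → φ=6
FR: stance ticks = 6; W→S at t=2 → φ=6
RL: stance ticks = 6; W→S at t=2 → φ=6
RR: stance ticks = 6; W→S at t=3 → φ=5


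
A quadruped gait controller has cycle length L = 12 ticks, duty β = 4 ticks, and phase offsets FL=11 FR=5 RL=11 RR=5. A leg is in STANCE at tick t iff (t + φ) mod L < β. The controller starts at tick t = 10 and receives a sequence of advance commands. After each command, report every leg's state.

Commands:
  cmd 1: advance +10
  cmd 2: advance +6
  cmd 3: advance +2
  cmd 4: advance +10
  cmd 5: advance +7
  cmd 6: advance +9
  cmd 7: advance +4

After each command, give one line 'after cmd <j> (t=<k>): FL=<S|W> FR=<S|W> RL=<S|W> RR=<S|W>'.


after cmd 1 (t=20): FL=W FR=S RL=W RR=S
after cmd 2 (t=26): FL=S FR=W RL=S RR=W
after cmd 3 (t=28): FL=S FR=W RL=S RR=W
after cmd 4 (t=38): FL=S FR=W RL=S RR=W
after cmd 5 (t=45): FL=W FR=S RL=W RR=S
after cmd 6 (t=54): FL=W FR=W RL=W RR=W
after cmd 7 (t=58): FL=W FR=S RL=W RR=S

start t=10: FL=W FR=S RL=W RR=S
cmd 1: advance +10 → t=20, phase=(7,1,7,1) → FL=W FR=S RL=W RR=S
cmd 2: advance +6 → t=26, phase=(1,7,1,7) → FL=S FR=W RL=S RR=W
cmd 3: advance +2 → t=28, phase=(3,9,3,9) → FL=S FR=W RL=S RR=W
cmd 4: advance +10 → t=38, phase=(1,7,1,7) → FL=S FR=W RL=S RR=W
cmd 5: advance +7 → t=45, phase=(8,2,8,2) → FL=W FR=S RL=W RR=S
cmd 6: advance +9 → t=54, phase=(5,11,5,11) → FL=W FR=W RL=W RR=W
cmd 7: advance +4 → t=58, phase=(9,3,9,3) → FL=W FR=S RL=W RR=S


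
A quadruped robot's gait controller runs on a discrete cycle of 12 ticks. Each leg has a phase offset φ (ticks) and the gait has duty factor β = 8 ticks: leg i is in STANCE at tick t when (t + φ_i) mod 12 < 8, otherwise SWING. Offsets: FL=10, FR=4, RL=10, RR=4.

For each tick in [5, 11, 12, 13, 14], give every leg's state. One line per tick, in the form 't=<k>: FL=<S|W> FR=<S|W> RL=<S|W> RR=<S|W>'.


t=5: FL=S FR=W RL=S RR=W
t=11: FL=W FR=S RL=W RR=S
t=12: FL=W FR=S RL=W RR=S
t=13: FL=W FR=S RL=W RR=S
t=14: FL=S FR=S RL=S RR=S

t=5: phase=(3,9,3,9) vs β=8 → FL=S FR=W RL=S RR=W
t=11: phase=(9,3,9,3) vs β=8 → FL=W FR=S RL=W RR=S
t=12: phase=(10,4,10,4) vs β=8 → FL=W FR=S RL=W RR=S
t=13: phase=(11,5,11,5) vs β=8 → FL=W FR=S RL=W RR=S
t=14: phase=(0,6,0,6) vs β=8 → FL=S FR=S RL=S RR=S


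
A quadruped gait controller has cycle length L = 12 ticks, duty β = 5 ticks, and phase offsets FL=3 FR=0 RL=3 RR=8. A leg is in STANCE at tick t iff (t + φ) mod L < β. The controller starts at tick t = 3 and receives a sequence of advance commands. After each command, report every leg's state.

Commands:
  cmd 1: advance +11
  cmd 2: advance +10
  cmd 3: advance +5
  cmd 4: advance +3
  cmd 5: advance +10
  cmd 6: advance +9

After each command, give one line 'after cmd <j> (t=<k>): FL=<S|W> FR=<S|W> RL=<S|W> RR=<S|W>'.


start t=3: FL=W FR=S RL=W RR=W
cmd 1: advance +11 → t=14, phase=(5,2,5,10) → FL=W FR=S RL=W RR=W
cmd 2: advance +10 → t=24, phase=(3,0,3,8) → FL=S FR=S RL=S RR=W
cmd 3: advance +5 → t=29, phase=(8,5,8,1) → FL=W FR=W RL=W RR=S
cmd 4: advance +3 → t=32, phase=(11,8,11,4) → FL=W FR=W RL=W RR=S
cmd 5: advance +10 → t=42, phase=(9,6,9,2) → FL=W FR=W RL=W RR=S
cmd 6: advance +9 → t=51, phase=(6,3,6,11) → FL=W FR=S RL=W RR=W

after cmd 1 (t=14): FL=W FR=S RL=W RR=W
after cmd 2 (t=24): FL=S FR=S RL=S RR=W
after cmd 3 (t=29): FL=W FR=W RL=W RR=S
after cmd 4 (t=32): FL=W FR=W RL=W RR=S
after cmd 5 (t=42): FL=W FR=W RL=W RR=S
after cmd 6 (t=51): FL=W FR=S RL=W RR=W


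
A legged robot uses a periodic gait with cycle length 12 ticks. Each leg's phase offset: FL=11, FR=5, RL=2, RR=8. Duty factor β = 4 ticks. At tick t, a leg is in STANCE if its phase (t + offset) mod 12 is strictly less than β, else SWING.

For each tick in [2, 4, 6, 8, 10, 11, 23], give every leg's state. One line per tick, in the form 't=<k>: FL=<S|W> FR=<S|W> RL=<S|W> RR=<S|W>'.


t=2: phase=(1,7,4,10) vs β=4 → FL=S FR=W RL=W RR=W
t=4: phase=(3,9,6,0) vs β=4 → FL=S FR=W RL=W RR=S
t=6: phase=(5,11,8,2) vs β=4 → FL=W FR=W RL=W RR=S
t=8: phase=(7,1,10,4) vs β=4 → FL=W FR=S RL=W RR=W
t=10: phase=(9,3,0,6) vs β=4 → FL=W FR=S RL=S RR=W
t=11: phase=(10,4,1,7) vs β=4 → FL=W FR=W RL=S RR=W
t=23: phase=(10,4,1,7) vs β=4 → FL=W FR=W RL=S RR=W

t=2: FL=S FR=W RL=W RR=W
t=4: FL=S FR=W RL=W RR=S
t=6: FL=W FR=W RL=W RR=S
t=8: FL=W FR=S RL=W RR=W
t=10: FL=W FR=S RL=S RR=W
t=11: FL=W FR=W RL=S RR=W
t=23: FL=W FR=W RL=S RR=W


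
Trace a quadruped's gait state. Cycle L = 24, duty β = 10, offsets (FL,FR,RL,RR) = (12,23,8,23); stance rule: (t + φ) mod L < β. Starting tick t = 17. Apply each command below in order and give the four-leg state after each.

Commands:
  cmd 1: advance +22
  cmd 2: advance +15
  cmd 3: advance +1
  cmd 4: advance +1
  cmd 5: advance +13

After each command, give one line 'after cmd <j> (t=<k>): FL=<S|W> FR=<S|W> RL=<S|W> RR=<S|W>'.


after cmd 1 (t=39): FL=S FR=W RL=W RR=W
after cmd 2 (t=54): FL=W FR=S RL=W RR=S
after cmd 3 (t=55): FL=W FR=S RL=W RR=S
after cmd 4 (t=56): FL=W FR=S RL=W RR=S
after cmd 5 (t=69): FL=S FR=W RL=S RR=W

start t=17: FL=S FR=W RL=S RR=W
cmd 1: advance +22 → t=39, phase=(3,14,23,14) → FL=S FR=W RL=W RR=W
cmd 2: advance +15 → t=54, phase=(18,5,14,5) → FL=W FR=S RL=W RR=S
cmd 3: advance +1 → t=55, phase=(19,6,15,6) → FL=W FR=S RL=W RR=S
cmd 4: advance +1 → t=56, phase=(20,7,16,7) → FL=W FR=S RL=W RR=S
cmd 5: advance +13 → t=69, phase=(9,20,5,20) → FL=S FR=W RL=S RR=W


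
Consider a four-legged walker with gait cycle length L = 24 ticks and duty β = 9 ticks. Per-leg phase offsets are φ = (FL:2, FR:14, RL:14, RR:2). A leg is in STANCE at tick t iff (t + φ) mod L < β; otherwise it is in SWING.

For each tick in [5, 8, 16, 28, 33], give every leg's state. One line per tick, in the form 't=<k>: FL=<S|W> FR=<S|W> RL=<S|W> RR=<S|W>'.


t=5: FL=S FR=W RL=W RR=S
t=8: FL=W FR=W RL=W RR=W
t=16: FL=W FR=S RL=S RR=W
t=28: FL=S FR=W RL=W RR=S
t=33: FL=W FR=W RL=W RR=W

t=5: phase=(7,19,19,7) vs β=9 → FL=S FR=W RL=W RR=S
t=8: phase=(10,22,22,10) vs β=9 → FL=W FR=W RL=W RR=W
t=16: phase=(18,6,6,18) vs β=9 → FL=W FR=S RL=S RR=W
t=28: phase=(6,18,18,6) vs β=9 → FL=S FR=W RL=W RR=S
t=33: phase=(11,23,23,11) vs β=9 → FL=W FR=W RL=W RR=W


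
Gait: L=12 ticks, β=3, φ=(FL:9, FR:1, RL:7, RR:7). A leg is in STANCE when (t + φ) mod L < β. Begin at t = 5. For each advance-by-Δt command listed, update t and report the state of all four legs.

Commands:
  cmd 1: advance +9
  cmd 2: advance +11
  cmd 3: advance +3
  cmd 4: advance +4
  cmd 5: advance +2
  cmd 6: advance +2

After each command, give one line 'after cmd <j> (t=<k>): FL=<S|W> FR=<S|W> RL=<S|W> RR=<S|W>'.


after cmd 1 (t=14): FL=W FR=W RL=W RR=W
after cmd 2 (t=25): FL=W FR=S RL=W RR=W
after cmd 3 (t=28): FL=S FR=W RL=W RR=W
after cmd 4 (t=32): FL=W FR=W RL=W RR=W
after cmd 5 (t=34): FL=W FR=W RL=W RR=W
after cmd 6 (t=36): FL=W FR=S RL=W RR=W

start t=5: FL=S FR=W RL=S RR=S
cmd 1: advance +9 → t=14, phase=(11,3,9,9) → FL=W FR=W RL=W RR=W
cmd 2: advance +11 → t=25, phase=(10,2,8,8) → FL=W FR=S RL=W RR=W
cmd 3: advance +3 → t=28, phase=(1,5,11,11) → FL=S FR=W RL=W RR=W
cmd 4: advance +4 → t=32, phase=(5,9,3,3) → FL=W FR=W RL=W RR=W
cmd 5: advance +2 → t=34, phase=(7,11,5,5) → FL=W FR=W RL=W RR=W
cmd 6: advance +2 → t=36, phase=(9,1,7,7) → FL=W FR=S RL=W RR=W


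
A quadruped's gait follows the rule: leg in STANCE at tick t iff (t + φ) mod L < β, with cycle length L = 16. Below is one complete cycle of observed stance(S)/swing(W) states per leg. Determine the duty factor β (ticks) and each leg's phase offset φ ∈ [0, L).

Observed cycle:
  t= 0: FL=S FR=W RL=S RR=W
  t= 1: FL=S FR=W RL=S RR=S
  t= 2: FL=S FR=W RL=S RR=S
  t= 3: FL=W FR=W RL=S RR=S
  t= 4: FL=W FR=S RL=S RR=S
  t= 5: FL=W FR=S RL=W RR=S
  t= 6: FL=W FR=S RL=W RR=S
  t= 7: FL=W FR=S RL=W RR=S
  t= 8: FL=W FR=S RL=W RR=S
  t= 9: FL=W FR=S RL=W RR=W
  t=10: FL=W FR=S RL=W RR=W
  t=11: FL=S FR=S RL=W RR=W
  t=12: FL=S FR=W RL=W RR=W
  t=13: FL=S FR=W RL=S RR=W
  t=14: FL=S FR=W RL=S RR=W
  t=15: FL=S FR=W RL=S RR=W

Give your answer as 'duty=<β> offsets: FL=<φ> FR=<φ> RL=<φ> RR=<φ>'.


duty β = stance ticks per leg = 8
FL: stance ticks = 8; W→S at t=11 → φ=5
FR: stance ticks = 8; W→S at t=4 → φ=12
RL: stance ticks = 8; W→S at t=13 → φ=3
RR: stance ticks = 8; W→S at t=1 → φ=15

duty=8 offsets: FL=5 FR=12 RL=3 RR=15


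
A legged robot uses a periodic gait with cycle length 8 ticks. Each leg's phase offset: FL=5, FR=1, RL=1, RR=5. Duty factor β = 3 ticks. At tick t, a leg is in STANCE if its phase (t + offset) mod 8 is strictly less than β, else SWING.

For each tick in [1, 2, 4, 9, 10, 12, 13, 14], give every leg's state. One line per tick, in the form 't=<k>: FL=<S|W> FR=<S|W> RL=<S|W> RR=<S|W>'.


t=1: FL=W FR=S RL=S RR=W
t=2: FL=W FR=W RL=W RR=W
t=4: FL=S FR=W RL=W RR=S
t=9: FL=W FR=S RL=S RR=W
t=10: FL=W FR=W RL=W RR=W
t=12: FL=S FR=W RL=W RR=S
t=13: FL=S FR=W RL=W RR=S
t=14: FL=W FR=W RL=W RR=W

t=1: phase=(6,2,2,6) vs β=3 → FL=W FR=S RL=S RR=W
t=2: phase=(7,3,3,7) vs β=3 → FL=W FR=W RL=W RR=W
t=4: phase=(1,5,5,1) vs β=3 → FL=S FR=W RL=W RR=S
t=9: phase=(6,2,2,6) vs β=3 → FL=W FR=S RL=S RR=W
t=10: phase=(7,3,3,7) vs β=3 → FL=W FR=W RL=W RR=W
t=12: phase=(1,5,5,1) vs β=3 → FL=S FR=W RL=W RR=S
t=13: phase=(2,6,6,2) vs β=3 → FL=S FR=W RL=W RR=S
t=14: phase=(3,7,7,3) vs β=3 → FL=W FR=W RL=W RR=W


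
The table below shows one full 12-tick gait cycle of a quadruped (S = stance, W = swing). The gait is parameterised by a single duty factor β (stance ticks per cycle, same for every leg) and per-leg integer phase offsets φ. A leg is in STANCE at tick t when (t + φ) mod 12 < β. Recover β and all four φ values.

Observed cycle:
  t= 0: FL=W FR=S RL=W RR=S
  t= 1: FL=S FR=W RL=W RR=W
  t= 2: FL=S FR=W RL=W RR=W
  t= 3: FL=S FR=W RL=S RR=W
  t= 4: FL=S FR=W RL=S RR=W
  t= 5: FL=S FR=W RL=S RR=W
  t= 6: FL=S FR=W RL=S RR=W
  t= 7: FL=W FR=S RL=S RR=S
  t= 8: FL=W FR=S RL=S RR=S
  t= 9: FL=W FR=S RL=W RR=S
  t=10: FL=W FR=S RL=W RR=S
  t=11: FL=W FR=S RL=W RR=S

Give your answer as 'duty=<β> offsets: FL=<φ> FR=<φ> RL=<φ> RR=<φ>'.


duty=6 offsets: FL=11 FR=5 RL=9 RR=5

duty β = stance ticks per leg = 6
FL: stance ticks = 6; W→S at t=1 → φ=11
FR: stance ticks = 6; W→S at t=7 → φ=5
RL: stance ticks = 6; W→S at t=3 → φ=9
RR: stance ticks = 6; W→S at t=7 → φ=5


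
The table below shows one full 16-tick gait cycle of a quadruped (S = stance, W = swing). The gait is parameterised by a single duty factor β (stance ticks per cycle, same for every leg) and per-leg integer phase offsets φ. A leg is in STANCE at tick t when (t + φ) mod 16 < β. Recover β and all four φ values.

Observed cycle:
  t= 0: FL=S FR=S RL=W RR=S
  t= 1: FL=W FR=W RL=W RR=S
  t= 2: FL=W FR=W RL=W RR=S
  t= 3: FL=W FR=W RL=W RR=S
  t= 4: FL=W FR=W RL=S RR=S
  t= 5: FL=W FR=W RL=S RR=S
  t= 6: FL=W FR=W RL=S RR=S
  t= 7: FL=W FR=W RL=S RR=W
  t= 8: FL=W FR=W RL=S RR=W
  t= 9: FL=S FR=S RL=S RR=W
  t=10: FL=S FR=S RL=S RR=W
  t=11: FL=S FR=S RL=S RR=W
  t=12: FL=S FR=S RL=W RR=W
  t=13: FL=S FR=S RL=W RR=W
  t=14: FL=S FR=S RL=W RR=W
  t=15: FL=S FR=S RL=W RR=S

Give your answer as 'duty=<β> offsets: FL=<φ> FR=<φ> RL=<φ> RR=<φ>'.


duty=8 offsets: FL=7 FR=7 RL=12 RR=1

duty β = stance ticks per leg = 8
FL: stance ticks = 8; W→S at t=9 → φ=7
FR: stance ticks = 8; W→S at t=9 → φ=7
RL: stance ticks = 8; W→S at t=4 → φ=12
RR: stance ticks = 8; W→S at t=15 → φ=1


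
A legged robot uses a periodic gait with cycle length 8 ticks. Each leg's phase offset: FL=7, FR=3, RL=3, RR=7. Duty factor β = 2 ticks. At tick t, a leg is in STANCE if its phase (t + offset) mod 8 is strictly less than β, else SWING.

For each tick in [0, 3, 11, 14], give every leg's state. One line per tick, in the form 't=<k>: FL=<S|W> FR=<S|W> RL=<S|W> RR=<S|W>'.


t=0: phase=(7,3,3,7) vs β=2 → FL=W FR=W RL=W RR=W
t=3: phase=(2,6,6,2) vs β=2 → FL=W FR=W RL=W RR=W
t=11: phase=(2,6,6,2) vs β=2 → FL=W FR=W RL=W RR=W
t=14: phase=(5,1,1,5) vs β=2 → FL=W FR=S RL=S RR=W

t=0: FL=W FR=W RL=W RR=W
t=3: FL=W FR=W RL=W RR=W
t=11: FL=W FR=W RL=W RR=W
t=14: FL=W FR=S RL=S RR=W


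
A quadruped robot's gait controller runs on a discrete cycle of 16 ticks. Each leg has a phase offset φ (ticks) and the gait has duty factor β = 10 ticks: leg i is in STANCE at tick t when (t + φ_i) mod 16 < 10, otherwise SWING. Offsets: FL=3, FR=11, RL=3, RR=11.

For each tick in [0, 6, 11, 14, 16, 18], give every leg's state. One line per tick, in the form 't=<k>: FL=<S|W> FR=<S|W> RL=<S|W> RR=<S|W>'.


t=0: FL=S FR=W RL=S RR=W
t=6: FL=S FR=S RL=S RR=S
t=11: FL=W FR=S RL=W RR=S
t=14: FL=S FR=S RL=S RR=S
t=16: FL=S FR=W RL=S RR=W
t=18: FL=S FR=W RL=S RR=W

t=0: phase=(3,11,3,11) vs β=10 → FL=S FR=W RL=S RR=W
t=6: phase=(9,1,9,1) vs β=10 → FL=S FR=S RL=S RR=S
t=11: phase=(14,6,14,6) vs β=10 → FL=W FR=S RL=W RR=S
t=14: phase=(1,9,1,9) vs β=10 → FL=S FR=S RL=S RR=S
t=16: phase=(3,11,3,11) vs β=10 → FL=S FR=W RL=S RR=W
t=18: phase=(5,13,5,13) vs β=10 → FL=S FR=W RL=S RR=W


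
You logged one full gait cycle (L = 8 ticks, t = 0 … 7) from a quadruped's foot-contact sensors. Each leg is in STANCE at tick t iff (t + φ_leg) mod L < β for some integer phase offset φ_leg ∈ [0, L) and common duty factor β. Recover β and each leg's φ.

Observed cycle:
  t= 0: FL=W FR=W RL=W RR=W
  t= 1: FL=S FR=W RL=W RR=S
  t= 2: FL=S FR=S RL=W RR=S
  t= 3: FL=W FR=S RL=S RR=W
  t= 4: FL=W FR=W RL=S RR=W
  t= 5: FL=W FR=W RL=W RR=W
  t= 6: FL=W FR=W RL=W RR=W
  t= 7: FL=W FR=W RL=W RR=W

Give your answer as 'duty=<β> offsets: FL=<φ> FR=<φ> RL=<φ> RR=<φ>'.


duty=2 offsets: FL=7 FR=6 RL=5 RR=7

duty β = stance ticks per leg = 2
FL: stance ticks = 2; W→S at t=1 → φ=7
FR: stance ticks = 2; W→S at t=2 → φ=6
RL: stance ticks = 2; W→S at t=3 → φ=5
RR: stance ticks = 2; W→S at t=1 → φ=7


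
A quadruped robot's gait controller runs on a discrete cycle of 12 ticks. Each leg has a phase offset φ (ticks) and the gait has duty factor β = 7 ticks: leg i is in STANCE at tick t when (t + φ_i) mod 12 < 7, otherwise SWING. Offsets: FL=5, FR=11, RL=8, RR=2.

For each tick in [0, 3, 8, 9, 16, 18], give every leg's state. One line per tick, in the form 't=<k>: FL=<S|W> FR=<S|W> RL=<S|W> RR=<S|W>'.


t=0: phase=(5,11,8,2) vs β=7 → FL=S FR=W RL=W RR=S
t=3: phase=(8,2,11,5) vs β=7 → FL=W FR=S RL=W RR=S
t=8: phase=(1,7,4,10) vs β=7 → FL=S FR=W RL=S RR=W
t=9: phase=(2,8,5,11) vs β=7 → FL=S FR=W RL=S RR=W
t=16: phase=(9,3,0,6) vs β=7 → FL=W FR=S RL=S RR=S
t=18: phase=(11,5,2,8) vs β=7 → FL=W FR=S RL=S RR=W

t=0: FL=S FR=W RL=W RR=S
t=3: FL=W FR=S RL=W RR=S
t=8: FL=S FR=W RL=S RR=W
t=9: FL=S FR=W RL=S RR=W
t=16: FL=W FR=S RL=S RR=S
t=18: FL=W FR=S RL=S RR=W


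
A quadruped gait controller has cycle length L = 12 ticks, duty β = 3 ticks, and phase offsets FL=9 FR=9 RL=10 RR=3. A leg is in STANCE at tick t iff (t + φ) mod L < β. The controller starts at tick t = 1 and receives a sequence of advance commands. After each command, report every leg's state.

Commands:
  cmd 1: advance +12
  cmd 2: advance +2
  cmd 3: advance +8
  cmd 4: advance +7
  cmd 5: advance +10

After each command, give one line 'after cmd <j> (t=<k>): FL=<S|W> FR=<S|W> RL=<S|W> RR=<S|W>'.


start t=1: FL=W FR=W RL=W RR=W
cmd 1: advance +12 → t=13, phase=(10,10,11,4) → FL=W FR=W RL=W RR=W
cmd 2: advance +2 → t=15, phase=(0,0,1,6) → FL=S FR=S RL=S RR=W
cmd 3: advance +8 → t=23, phase=(8,8,9,2) → FL=W FR=W RL=W RR=S
cmd 4: advance +7 → t=30, phase=(3,3,4,9) → FL=W FR=W RL=W RR=W
cmd 5: advance +10 → t=40, phase=(1,1,2,7) → FL=S FR=S RL=S RR=W

after cmd 1 (t=13): FL=W FR=W RL=W RR=W
after cmd 2 (t=15): FL=S FR=S RL=S RR=W
after cmd 3 (t=23): FL=W FR=W RL=W RR=S
after cmd 4 (t=30): FL=W FR=W RL=W RR=W
after cmd 5 (t=40): FL=S FR=S RL=S RR=W


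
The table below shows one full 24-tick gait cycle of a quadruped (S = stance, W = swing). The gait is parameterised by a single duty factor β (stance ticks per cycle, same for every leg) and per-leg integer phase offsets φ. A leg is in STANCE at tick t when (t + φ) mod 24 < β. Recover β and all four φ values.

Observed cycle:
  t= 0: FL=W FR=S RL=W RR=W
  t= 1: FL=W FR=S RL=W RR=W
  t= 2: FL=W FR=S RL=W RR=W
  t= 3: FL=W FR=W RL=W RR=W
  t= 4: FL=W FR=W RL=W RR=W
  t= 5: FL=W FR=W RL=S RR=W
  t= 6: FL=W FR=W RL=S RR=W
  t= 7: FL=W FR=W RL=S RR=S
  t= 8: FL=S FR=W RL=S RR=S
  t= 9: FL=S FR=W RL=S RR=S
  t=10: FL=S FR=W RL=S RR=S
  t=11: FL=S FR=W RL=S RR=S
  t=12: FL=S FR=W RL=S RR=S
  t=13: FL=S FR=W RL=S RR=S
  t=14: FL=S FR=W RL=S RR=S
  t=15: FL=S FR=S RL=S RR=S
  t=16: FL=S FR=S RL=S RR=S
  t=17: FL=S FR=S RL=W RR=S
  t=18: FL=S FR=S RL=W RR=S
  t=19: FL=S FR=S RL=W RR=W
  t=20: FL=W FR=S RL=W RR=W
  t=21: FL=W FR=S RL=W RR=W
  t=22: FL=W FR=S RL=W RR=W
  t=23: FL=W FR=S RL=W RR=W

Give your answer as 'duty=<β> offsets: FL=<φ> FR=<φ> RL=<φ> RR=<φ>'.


duty=12 offsets: FL=16 FR=9 RL=19 RR=17

duty β = stance ticks per leg = 12
FL: stance ticks = 12; W→S at t=8 → φ=16
FR: stance ticks = 12; W→S at t=15 → φ=9
RL: stance ticks = 12; W→S at t=5 → φ=19
RR: stance ticks = 12; W→S at t=7 → φ=17


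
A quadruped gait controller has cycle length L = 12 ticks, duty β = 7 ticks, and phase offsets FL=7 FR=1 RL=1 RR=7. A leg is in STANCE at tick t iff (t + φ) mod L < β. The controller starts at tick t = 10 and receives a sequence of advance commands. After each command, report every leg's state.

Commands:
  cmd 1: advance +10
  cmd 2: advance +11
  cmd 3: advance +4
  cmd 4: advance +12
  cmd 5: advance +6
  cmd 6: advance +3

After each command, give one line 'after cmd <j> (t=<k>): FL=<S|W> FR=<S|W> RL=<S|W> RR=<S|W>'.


after cmd 1 (t=20): FL=S FR=W RL=W RR=S
after cmd 2 (t=31): FL=S FR=W RL=W RR=S
after cmd 3 (t=35): FL=S FR=S RL=S RR=S
after cmd 4 (t=47): FL=S FR=S RL=S RR=S
after cmd 5 (t=53): FL=S FR=S RL=S RR=S
after cmd 6 (t=56): FL=S FR=W RL=W RR=S

start t=10: FL=S FR=W RL=W RR=S
cmd 1: advance +10 → t=20, phase=(3,9,9,3) → FL=S FR=W RL=W RR=S
cmd 2: advance +11 → t=31, phase=(2,8,8,2) → FL=S FR=W RL=W RR=S
cmd 3: advance +4 → t=35, phase=(6,0,0,6) → FL=S FR=S RL=S RR=S
cmd 4: advance +12 → t=47, phase=(6,0,0,6) → FL=S FR=S RL=S RR=S
cmd 5: advance +6 → t=53, phase=(0,6,6,0) → FL=S FR=S RL=S RR=S
cmd 6: advance +3 → t=56, phase=(3,9,9,3) → FL=S FR=W RL=W RR=S


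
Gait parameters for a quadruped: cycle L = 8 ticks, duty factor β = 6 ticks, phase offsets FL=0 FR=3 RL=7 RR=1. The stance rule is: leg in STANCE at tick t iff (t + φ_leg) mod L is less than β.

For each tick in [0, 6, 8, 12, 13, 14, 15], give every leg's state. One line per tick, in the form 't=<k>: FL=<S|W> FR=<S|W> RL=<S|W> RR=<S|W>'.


t=0: phase=(0,3,7,1) vs β=6 → FL=S FR=S RL=W RR=S
t=6: phase=(6,1,5,7) vs β=6 → FL=W FR=S RL=S RR=W
t=8: phase=(0,3,7,1) vs β=6 → FL=S FR=S RL=W RR=S
t=12: phase=(4,7,3,5) vs β=6 → FL=S FR=W RL=S RR=S
t=13: phase=(5,0,4,6) vs β=6 → FL=S FR=S RL=S RR=W
t=14: phase=(6,1,5,7) vs β=6 → FL=W FR=S RL=S RR=W
t=15: phase=(7,2,6,0) vs β=6 → FL=W FR=S RL=W RR=S

t=0: FL=S FR=S RL=W RR=S
t=6: FL=W FR=S RL=S RR=W
t=8: FL=S FR=S RL=W RR=S
t=12: FL=S FR=W RL=S RR=S
t=13: FL=S FR=S RL=S RR=W
t=14: FL=W FR=S RL=S RR=W
t=15: FL=W FR=S RL=W RR=S


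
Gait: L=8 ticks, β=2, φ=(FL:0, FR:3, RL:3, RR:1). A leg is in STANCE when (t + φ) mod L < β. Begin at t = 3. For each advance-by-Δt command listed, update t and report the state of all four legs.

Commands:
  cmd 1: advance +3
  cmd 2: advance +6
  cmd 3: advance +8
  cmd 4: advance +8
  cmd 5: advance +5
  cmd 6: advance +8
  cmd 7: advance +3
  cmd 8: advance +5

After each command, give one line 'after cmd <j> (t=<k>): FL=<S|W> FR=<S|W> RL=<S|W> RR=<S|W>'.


after cmd 1 (t=6): FL=W FR=S RL=S RR=W
after cmd 2 (t=12): FL=W FR=W RL=W RR=W
after cmd 3 (t=20): FL=W FR=W RL=W RR=W
after cmd 4 (t=28): FL=W FR=W RL=W RR=W
after cmd 5 (t=33): FL=S FR=W RL=W RR=W
after cmd 6 (t=41): FL=S FR=W RL=W RR=W
after cmd 7 (t=44): FL=W FR=W RL=W RR=W
after cmd 8 (t=49): FL=S FR=W RL=W RR=W

start t=3: FL=W FR=W RL=W RR=W
cmd 1: advance +3 → t=6, phase=(6,1,1,7) → FL=W FR=S RL=S RR=W
cmd 2: advance +6 → t=12, phase=(4,7,7,5) → FL=W FR=W RL=W RR=W
cmd 3: advance +8 → t=20, phase=(4,7,7,5) → FL=W FR=W RL=W RR=W
cmd 4: advance +8 → t=28, phase=(4,7,7,5) → FL=W FR=W RL=W RR=W
cmd 5: advance +5 → t=33, phase=(1,4,4,2) → FL=S FR=W RL=W RR=W
cmd 6: advance +8 → t=41, phase=(1,4,4,2) → FL=S FR=W RL=W RR=W
cmd 7: advance +3 → t=44, phase=(4,7,7,5) → FL=W FR=W RL=W RR=W
cmd 8: advance +5 → t=49, phase=(1,4,4,2) → FL=S FR=W RL=W RR=W


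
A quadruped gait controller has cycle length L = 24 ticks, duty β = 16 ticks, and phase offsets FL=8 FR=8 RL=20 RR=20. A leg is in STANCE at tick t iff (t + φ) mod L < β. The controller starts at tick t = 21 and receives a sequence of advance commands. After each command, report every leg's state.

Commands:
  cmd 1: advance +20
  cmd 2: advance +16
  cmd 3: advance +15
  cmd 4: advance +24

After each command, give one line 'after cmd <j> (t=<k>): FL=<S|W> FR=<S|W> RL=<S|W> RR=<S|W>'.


start t=21: FL=S FR=S RL=W RR=W
cmd 1: advance +20 → t=41, phase=(1,1,13,13) → FL=S FR=S RL=S RR=S
cmd 2: advance +16 → t=57, phase=(17,17,5,5) → FL=W FR=W RL=S RR=S
cmd 3: advance +15 → t=72, phase=(8,8,20,20) → FL=S FR=S RL=W RR=W
cmd 4: advance +24 → t=96, phase=(8,8,20,20) → FL=S FR=S RL=W RR=W

after cmd 1 (t=41): FL=S FR=S RL=S RR=S
after cmd 2 (t=57): FL=W FR=W RL=S RR=S
after cmd 3 (t=72): FL=S FR=S RL=W RR=W
after cmd 4 (t=96): FL=S FR=S RL=W RR=W


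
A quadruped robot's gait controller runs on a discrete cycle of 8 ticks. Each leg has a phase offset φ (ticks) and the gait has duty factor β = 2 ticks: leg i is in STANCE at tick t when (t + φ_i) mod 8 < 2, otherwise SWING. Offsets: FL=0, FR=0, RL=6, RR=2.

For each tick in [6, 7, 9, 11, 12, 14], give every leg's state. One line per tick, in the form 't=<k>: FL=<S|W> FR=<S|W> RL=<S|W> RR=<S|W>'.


t=6: phase=(6,6,4,0) vs β=2 → FL=W FR=W RL=W RR=S
t=7: phase=(7,7,5,1) vs β=2 → FL=W FR=W RL=W RR=S
t=9: phase=(1,1,7,3) vs β=2 → FL=S FR=S RL=W RR=W
t=11: phase=(3,3,1,5) vs β=2 → FL=W FR=W RL=S RR=W
t=12: phase=(4,4,2,6) vs β=2 → FL=W FR=W RL=W RR=W
t=14: phase=(6,6,4,0) vs β=2 → FL=W FR=W RL=W RR=S

t=6: FL=W FR=W RL=W RR=S
t=7: FL=W FR=W RL=W RR=S
t=9: FL=S FR=S RL=W RR=W
t=11: FL=W FR=W RL=S RR=W
t=12: FL=W FR=W RL=W RR=W
t=14: FL=W FR=W RL=W RR=S


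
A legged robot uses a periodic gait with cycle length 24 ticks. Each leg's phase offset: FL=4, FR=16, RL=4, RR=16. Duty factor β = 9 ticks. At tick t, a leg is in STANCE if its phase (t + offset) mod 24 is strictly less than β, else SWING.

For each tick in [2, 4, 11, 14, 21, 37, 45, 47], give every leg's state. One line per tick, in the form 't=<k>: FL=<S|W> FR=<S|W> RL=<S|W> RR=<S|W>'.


t=2: FL=S FR=W RL=S RR=W
t=4: FL=S FR=W RL=S RR=W
t=11: FL=W FR=S RL=W RR=S
t=14: FL=W FR=S RL=W RR=S
t=21: FL=S FR=W RL=S RR=W
t=37: FL=W FR=S RL=W RR=S
t=45: FL=S FR=W RL=S RR=W
t=47: FL=S FR=W RL=S RR=W

t=2: phase=(6,18,6,18) vs β=9 → FL=S FR=W RL=S RR=W
t=4: phase=(8,20,8,20) vs β=9 → FL=S FR=W RL=S RR=W
t=11: phase=(15,3,15,3) vs β=9 → FL=W FR=S RL=W RR=S
t=14: phase=(18,6,18,6) vs β=9 → FL=W FR=S RL=W RR=S
t=21: phase=(1,13,1,13) vs β=9 → FL=S FR=W RL=S RR=W
t=37: phase=(17,5,17,5) vs β=9 → FL=W FR=S RL=W RR=S
t=45: phase=(1,13,1,13) vs β=9 → FL=S FR=W RL=S RR=W
t=47: phase=(3,15,3,15) vs β=9 → FL=S FR=W RL=S RR=W


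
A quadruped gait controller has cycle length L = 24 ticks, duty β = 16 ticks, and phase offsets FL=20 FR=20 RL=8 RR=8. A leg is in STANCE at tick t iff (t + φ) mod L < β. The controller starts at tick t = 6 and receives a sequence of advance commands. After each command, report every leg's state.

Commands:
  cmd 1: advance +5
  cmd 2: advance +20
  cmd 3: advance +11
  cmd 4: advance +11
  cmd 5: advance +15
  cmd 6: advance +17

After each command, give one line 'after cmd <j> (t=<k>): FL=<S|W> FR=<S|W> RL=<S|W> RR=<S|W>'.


start t=6: FL=S FR=S RL=S RR=S
cmd 1: advance +5 → t=11, phase=(7,7,19,19) → FL=S FR=S RL=W RR=W
cmd 2: advance +20 → t=31, phase=(3,3,15,15) → FL=S FR=S RL=S RR=S
cmd 3: advance +11 → t=42, phase=(14,14,2,2) → FL=S FR=S RL=S RR=S
cmd 4: advance +11 → t=53, phase=(1,1,13,13) → FL=S FR=S RL=S RR=S
cmd 5: advance +15 → t=68, phase=(16,16,4,4) → FL=W FR=W RL=S RR=S
cmd 6: advance +17 → t=85, phase=(9,9,21,21) → FL=S FR=S RL=W RR=W

after cmd 1 (t=11): FL=S FR=S RL=W RR=W
after cmd 2 (t=31): FL=S FR=S RL=S RR=S
after cmd 3 (t=42): FL=S FR=S RL=S RR=S
after cmd 4 (t=53): FL=S FR=S RL=S RR=S
after cmd 5 (t=68): FL=W FR=W RL=S RR=S
after cmd 6 (t=85): FL=S FR=S RL=W RR=W


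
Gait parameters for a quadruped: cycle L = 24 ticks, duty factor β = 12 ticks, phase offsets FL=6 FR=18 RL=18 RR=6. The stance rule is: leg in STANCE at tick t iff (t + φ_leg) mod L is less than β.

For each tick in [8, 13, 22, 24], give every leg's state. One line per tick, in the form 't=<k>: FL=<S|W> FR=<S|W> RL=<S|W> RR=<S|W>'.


t=8: FL=W FR=S RL=S RR=W
t=13: FL=W FR=S RL=S RR=W
t=22: FL=S FR=W RL=W RR=S
t=24: FL=S FR=W RL=W RR=S

t=8: phase=(14,2,2,14) vs β=12 → FL=W FR=S RL=S RR=W
t=13: phase=(19,7,7,19) vs β=12 → FL=W FR=S RL=S RR=W
t=22: phase=(4,16,16,4) vs β=12 → FL=S FR=W RL=W RR=S
t=24: phase=(6,18,18,6) vs β=12 → FL=S FR=W RL=W RR=S


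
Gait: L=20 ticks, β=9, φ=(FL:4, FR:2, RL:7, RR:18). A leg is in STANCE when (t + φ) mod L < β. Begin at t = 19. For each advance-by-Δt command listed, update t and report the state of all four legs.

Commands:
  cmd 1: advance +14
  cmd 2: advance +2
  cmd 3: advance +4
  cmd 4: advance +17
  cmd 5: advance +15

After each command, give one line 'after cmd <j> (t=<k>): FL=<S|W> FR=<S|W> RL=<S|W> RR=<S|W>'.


start t=19: FL=S FR=S RL=S RR=W
cmd 1: advance +14 → t=33, phase=(17,15,0,11) → FL=W FR=W RL=S RR=W
cmd 2: advance +2 → t=35, phase=(19,17,2,13) → FL=W FR=W RL=S RR=W
cmd 3: advance +4 → t=39, phase=(3,1,6,17) → FL=S FR=S RL=S RR=W
cmd 4: advance +17 → t=56, phase=(0,18,3,14) → FL=S FR=W RL=S RR=W
cmd 5: advance +15 → t=71, phase=(15,13,18,9) → FL=W FR=W RL=W RR=W

after cmd 1 (t=33): FL=W FR=W RL=S RR=W
after cmd 2 (t=35): FL=W FR=W RL=S RR=W
after cmd 3 (t=39): FL=S FR=S RL=S RR=W
after cmd 4 (t=56): FL=S FR=W RL=S RR=W
after cmd 5 (t=71): FL=W FR=W RL=W RR=W


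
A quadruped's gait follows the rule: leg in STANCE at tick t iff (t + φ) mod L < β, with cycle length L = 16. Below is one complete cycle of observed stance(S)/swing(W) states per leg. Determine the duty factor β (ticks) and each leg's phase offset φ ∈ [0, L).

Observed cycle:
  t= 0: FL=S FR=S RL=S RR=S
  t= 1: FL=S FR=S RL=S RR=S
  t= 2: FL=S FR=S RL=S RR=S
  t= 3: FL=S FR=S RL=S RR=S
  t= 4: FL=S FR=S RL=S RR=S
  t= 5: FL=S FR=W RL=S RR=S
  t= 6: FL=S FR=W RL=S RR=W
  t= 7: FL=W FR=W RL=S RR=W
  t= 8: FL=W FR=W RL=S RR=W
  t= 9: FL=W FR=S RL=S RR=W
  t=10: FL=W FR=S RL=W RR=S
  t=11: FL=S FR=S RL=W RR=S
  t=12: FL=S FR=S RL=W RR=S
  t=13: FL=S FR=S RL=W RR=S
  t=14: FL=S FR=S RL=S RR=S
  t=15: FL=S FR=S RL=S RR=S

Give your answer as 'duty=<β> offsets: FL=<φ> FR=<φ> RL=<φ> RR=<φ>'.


duty=12 offsets: FL=5 FR=7 RL=2 RR=6

duty β = stance ticks per leg = 12
FL: stance ticks = 12; W→S at t=11 → φ=5
FR: stance ticks = 12; W→S at t=9 → φ=7
RL: stance ticks = 12; W→S at t=14 → φ=2
RR: stance ticks = 12; W→S at t=10 → φ=6


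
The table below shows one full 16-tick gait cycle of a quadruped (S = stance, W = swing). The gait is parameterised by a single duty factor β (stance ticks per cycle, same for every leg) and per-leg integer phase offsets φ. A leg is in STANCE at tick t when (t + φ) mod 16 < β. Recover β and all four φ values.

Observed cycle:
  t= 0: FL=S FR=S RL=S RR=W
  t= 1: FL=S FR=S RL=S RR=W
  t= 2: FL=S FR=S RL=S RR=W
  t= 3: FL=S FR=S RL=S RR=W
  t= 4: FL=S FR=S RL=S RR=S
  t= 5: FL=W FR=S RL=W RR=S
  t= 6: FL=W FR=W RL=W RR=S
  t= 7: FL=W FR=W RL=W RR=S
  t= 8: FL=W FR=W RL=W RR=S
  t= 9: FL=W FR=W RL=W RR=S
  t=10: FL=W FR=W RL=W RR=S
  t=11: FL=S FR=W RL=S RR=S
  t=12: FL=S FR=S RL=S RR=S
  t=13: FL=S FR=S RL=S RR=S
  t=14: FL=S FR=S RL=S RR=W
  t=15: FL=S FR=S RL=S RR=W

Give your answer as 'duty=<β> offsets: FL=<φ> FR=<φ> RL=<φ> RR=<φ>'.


duty β = stance ticks per leg = 10
FL: stance ticks = 10; W→S at t=11 → φ=5
FR: stance ticks = 10; W→S at t=12 → φ=4
RL: stance ticks = 10; W→S at t=11 → φ=5
RR: stance ticks = 10; W→S at t=4 → φ=12

duty=10 offsets: FL=5 FR=4 RL=5 RR=12


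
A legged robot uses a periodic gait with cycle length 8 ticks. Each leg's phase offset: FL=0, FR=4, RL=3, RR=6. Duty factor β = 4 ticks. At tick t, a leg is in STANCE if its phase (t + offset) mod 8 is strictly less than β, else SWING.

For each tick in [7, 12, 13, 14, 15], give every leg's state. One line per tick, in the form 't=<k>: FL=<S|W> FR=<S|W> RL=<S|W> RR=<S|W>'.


t=7: FL=W FR=S RL=S RR=W
t=12: FL=W FR=S RL=W RR=S
t=13: FL=W FR=S RL=S RR=S
t=14: FL=W FR=S RL=S RR=W
t=15: FL=W FR=S RL=S RR=W

t=7: phase=(7,3,2,5) vs β=4 → FL=W FR=S RL=S RR=W
t=12: phase=(4,0,7,2) vs β=4 → FL=W FR=S RL=W RR=S
t=13: phase=(5,1,0,3) vs β=4 → FL=W FR=S RL=S RR=S
t=14: phase=(6,2,1,4) vs β=4 → FL=W FR=S RL=S RR=W
t=15: phase=(7,3,2,5) vs β=4 → FL=W FR=S RL=S RR=W


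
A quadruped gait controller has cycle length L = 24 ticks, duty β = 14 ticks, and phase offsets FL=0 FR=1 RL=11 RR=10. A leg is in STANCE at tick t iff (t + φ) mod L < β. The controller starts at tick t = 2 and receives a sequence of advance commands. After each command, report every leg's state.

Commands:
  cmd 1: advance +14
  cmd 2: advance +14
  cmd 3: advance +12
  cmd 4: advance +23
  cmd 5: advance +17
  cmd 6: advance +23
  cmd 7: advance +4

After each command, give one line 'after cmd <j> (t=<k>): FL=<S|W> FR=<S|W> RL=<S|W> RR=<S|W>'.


after cmd 1 (t=16): FL=W FR=W RL=S RR=S
after cmd 2 (t=30): FL=S FR=S RL=W RR=W
after cmd 3 (t=42): FL=W FR=W RL=S RR=S
after cmd 4 (t=65): FL=W FR=W RL=S RR=S
after cmd 5 (t=82): FL=S FR=S RL=W RR=W
after cmd 6 (t=105): FL=S FR=S RL=W RR=W
after cmd 7 (t=109): FL=S FR=W RL=S RR=W

start t=2: FL=S FR=S RL=S RR=S
cmd 1: advance +14 → t=16, phase=(16,17,3,2) → FL=W FR=W RL=S RR=S
cmd 2: advance +14 → t=30, phase=(6,7,17,16) → FL=S FR=S RL=W RR=W
cmd 3: advance +12 → t=42, phase=(18,19,5,4) → FL=W FR=W RL=S RR=S
cmd 4: advance +23 → t=65, phase=(17,18,4,3) → FL=W FR=W RL=S RR=S
cmd 5: advance +17 → t=82, phase=(10,11,21,20) → FL=S FR=S RL=W RR=W
cmd 6: advance +23 → t=105, phase=(9,10,20,19) → FL=S FR=S RL=W RR=W
cmd 7: advance +4 → t=109, phase=(13,14,0,23) → FL=S FR=W RL=S RR=W


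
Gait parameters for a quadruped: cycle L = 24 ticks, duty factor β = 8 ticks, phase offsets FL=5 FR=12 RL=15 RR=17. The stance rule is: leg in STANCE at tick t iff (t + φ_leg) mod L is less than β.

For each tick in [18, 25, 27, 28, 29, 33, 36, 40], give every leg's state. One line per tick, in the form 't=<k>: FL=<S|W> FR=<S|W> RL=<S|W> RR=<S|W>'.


t=18: phase=(23,6,9,11) vs β=8 → FL=W FR=S RL=W RR=W
t=25: phase=(6,13,16,18) vs β=8 → FL=S FR=W RL=W RR=W
t=27: phase=(8,15,18,20) vs β=8 → FL=W FR=W RL=W RR=W
t=28: phase=(9,16,19,21) vs β=8 → FL=W FR=W RL=W RR=W
t=29: phase=(10,17,20,22) vs β=8 → FL=W FR=W RL=W RR=W
t=33: phase=(14,21,0,2) vs β=8 → FL=W FR=W RL=S RR=S
t=36: phase=(17,0,3,5) vs β=8 → FL=W FR=S RL=S RR=S
t=40: phase=(21,4,7,9) vs β=8 → FL=W FR=S RL=S RR=W

t=18: FL=W FR=S RL=W RR=W
t=25: FL=S FR=W RL=W RR=W
t=27: FL=W FR=W RL=W RR=W
t=28: FL=W FR=W RL=W RR=W
t=29: FL=W FR=W RL=W RR=W
t=33: FL=W FR=W RL=S RR=S
t=36: FL=W FR=S RL=S RR=S
t=40: FL=W FR=S RL=S RR=W


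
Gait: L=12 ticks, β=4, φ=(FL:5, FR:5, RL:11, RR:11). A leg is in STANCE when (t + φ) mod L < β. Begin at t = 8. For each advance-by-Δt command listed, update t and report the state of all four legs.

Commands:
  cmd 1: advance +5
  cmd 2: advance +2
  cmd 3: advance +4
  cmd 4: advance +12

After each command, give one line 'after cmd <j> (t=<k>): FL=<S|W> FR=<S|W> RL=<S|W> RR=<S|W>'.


after cmd 1 (t=13): FL=W FR=W RL=S RR=S
after cmd 2 (t=15): FL=W FR=W RL=S RR=S
after cmd 3 (t=19): FL=S FR=S RL=W RR=W
after cmd 4 (t=31): FL=S FR=S RL=W RR=W

start t=8: FL=S FR=S RL=W RR=W
cmd 1: advance +5 → t=13, phase=(6,6,0,0) → FL=W FR=W RL=S RR=S
cmd 2: advance +2 → t=15, phase=(8,8,2,2) → FL=W FR=W RL=S RR=S
cmd 3: advance +4 → t=19, phase=(0,0,6,6) → FL=S FR=S RL=W RR=W
cmd 4: advance +12 → t=31, phase=(0,0,6,6) → FL=S FR=S RL=W RR=W


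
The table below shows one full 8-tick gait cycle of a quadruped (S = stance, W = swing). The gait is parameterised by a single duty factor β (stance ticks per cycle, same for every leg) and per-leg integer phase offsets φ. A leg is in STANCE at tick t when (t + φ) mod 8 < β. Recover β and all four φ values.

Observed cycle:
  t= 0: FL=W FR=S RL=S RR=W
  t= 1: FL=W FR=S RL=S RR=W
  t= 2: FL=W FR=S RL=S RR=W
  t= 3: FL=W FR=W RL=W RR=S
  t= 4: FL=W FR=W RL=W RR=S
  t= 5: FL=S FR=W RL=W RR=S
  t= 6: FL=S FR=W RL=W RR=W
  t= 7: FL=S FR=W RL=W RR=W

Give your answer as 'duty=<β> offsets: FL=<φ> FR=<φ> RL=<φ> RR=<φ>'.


duty=3 offsets: FL=3 FR=0 RL=0 RR=5

duty β = stance ticks per leg = 3
FL: stance ticks = 3; W→S at t=5 → φ=3
FR: stance ticks = 3; W→S at t=0 → φ=0
RL: stance ticks = 3; W→S at t=0 → φ=0
RR: stance ticks = 3; W→S at t=3 → φ=5


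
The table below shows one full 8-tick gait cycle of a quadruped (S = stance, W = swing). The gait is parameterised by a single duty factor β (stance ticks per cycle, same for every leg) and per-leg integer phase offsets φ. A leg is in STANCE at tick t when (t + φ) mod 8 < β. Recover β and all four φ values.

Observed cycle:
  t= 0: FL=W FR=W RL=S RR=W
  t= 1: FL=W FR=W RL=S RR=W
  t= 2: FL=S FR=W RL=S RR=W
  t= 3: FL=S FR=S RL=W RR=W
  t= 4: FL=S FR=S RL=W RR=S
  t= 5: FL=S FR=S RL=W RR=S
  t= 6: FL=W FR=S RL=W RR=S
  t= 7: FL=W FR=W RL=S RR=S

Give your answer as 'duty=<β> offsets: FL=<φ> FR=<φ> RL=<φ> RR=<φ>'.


duty=4 offsets: FL=6 FR=5 RL=1 RR=4

duty β = stance ticks per leg = 4
FL: stance ticks = 4; W→S at t=2 → φ=6
FR: stance ticks = 4; W→S at t=3 → φ=5
RL: stance ticks = 4; W→S at t=7 → φ=1
RR: stance ticks = 4; W→S at t=4 → φ=4


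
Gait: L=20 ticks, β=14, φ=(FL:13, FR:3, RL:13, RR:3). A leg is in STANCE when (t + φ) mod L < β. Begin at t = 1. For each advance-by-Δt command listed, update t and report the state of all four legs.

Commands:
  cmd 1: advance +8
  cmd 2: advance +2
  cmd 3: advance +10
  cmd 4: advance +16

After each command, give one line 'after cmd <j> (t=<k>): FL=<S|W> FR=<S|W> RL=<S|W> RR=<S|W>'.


after cmd 1 (t=9): FL=S FR=S RL=S RR=S
after cmd 2 (t=11): FL=S FR=W RL=S RR=W
after cmd 3 (t=21): FL=W FR=S RL=W RR=S
after cmd 4 (t=37): FL=S FR=S RL=S RR=S

start t=1: FL=W FR=S RL=W RR=S
cmd 1: advance +8 → t=9, phase=(2,12,2,12) → FL=S FR=S RL=S RR=S
cmd 2: advance +2 → t=11, phase=(4,14,4,14) → FL=S FR=W RL=S RR=W
cmd 3: advance +10 → t=21, phase=(14,4,14,4) → FL=W FR=S RL=W RR=S
cmd 4: advance +16 → t=37, phase=(10,0,10,0) → FL=S FR=S RL=S RR=S


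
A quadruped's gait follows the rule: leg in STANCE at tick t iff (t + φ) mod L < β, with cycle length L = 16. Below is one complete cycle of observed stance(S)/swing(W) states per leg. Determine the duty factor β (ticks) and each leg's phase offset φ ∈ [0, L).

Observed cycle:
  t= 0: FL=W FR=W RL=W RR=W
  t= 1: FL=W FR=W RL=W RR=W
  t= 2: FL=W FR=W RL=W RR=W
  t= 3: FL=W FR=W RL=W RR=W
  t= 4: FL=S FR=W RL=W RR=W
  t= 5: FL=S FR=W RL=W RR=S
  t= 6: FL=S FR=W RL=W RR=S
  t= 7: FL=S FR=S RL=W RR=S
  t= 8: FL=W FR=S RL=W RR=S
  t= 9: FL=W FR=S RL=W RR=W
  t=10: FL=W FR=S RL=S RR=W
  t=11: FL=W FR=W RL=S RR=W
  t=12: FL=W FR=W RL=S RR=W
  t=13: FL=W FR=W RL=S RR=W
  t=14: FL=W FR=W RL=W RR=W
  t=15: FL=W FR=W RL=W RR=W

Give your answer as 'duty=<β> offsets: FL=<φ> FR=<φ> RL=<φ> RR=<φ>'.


duty β = stance ticks per leg = 4
FL: stance ticks = 4; W→S at t=4 → φ=12
FR: stance ticks = 4; W→S at t=7 → φ=9
RL: stance ticks = 4; W→S at t=10 → φ=6
RR: stance ticks = 4; W→S at t=5 → φ=11

duty=4 offsets: FL=12 FR=9 RL=6 RR=11


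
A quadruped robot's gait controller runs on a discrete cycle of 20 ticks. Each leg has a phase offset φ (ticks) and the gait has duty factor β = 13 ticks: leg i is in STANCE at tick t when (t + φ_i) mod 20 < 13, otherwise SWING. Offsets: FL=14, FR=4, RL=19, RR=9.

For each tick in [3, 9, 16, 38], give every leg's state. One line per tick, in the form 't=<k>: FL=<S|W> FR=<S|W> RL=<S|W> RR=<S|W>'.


t=3: FL=W FR=S RL=S RR=S
t=9: FL=S FR=W RL=S RR=W
t=16: FL=S FR=S RL=W RR=S
t=38: FL=S FR=S RL=W RR=S

t=3: phase=(17,7,2,12) vs β=13 → FL=W FR=S RL=S RR=S
t=9: phase=(3,13,8,18) vs β=13 → FL=S FR=W RL=S RR=W
t=16: phase=(10,0,15,5) vs β=13 → FL=S FR=S RL=W RR=S
t=38: phase=(12,2,17,7) vs β=13 → FL=S FR=S RL=W RR=S


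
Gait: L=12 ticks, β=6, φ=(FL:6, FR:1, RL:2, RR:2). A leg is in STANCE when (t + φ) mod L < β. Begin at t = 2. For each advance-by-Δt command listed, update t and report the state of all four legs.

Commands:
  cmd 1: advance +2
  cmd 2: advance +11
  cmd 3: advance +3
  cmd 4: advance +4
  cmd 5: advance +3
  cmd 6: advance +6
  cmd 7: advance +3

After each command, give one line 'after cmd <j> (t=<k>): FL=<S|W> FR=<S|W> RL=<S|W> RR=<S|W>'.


after cmd 1 (t=4): FL=W FR=S RL=W RR=W
after cmd 2 (t=15): FL=W FR=S RL=S RR=S
after cmd 3 (t=18): FL=S FR=W RL=W RR=W
after cmd 4 (t=22): FL=S FR=W RL=S RR=S
after cmd 5 (t=25): FL=W FR=S RL=S RR=S
after cmd 6 (t=31): FL=S FR=W RL=W RR=W
after cmd 7 (t=34): FL=S FR=W RL=S RR=S

start t=2: FL=W FR=S RL=S RR=S
cmd 1: advance +2 → t=4, phase=(10,5,6,6) → FL=W FR=S RL=W RR=W
cmd 2: advance +11 → t=15, phase=(9,4,5,5) → FL=W FR=S RL=S RR=S
cmd 3: advance +3 → t=18, phase=(0,7,8,8) → FL=S FR=W RL=W RR=W
cmd 4: advance +4 → t=22, phase=(4,11,0,0) → FL=S FR=W RL=S RR=S
cmd 5: advance +3 → t=25, phase=(7,2,3,3) → FL=W FR=S RL=S RR=S
cmd 6: advance +6 → t=31, phase=(1,8,9,9) → FL=S FR=W RL=W RR=W
cmd 7: advance +3 → t=34, phase=(4,11,0,0) → FL=S FR=W RL=S RR=S


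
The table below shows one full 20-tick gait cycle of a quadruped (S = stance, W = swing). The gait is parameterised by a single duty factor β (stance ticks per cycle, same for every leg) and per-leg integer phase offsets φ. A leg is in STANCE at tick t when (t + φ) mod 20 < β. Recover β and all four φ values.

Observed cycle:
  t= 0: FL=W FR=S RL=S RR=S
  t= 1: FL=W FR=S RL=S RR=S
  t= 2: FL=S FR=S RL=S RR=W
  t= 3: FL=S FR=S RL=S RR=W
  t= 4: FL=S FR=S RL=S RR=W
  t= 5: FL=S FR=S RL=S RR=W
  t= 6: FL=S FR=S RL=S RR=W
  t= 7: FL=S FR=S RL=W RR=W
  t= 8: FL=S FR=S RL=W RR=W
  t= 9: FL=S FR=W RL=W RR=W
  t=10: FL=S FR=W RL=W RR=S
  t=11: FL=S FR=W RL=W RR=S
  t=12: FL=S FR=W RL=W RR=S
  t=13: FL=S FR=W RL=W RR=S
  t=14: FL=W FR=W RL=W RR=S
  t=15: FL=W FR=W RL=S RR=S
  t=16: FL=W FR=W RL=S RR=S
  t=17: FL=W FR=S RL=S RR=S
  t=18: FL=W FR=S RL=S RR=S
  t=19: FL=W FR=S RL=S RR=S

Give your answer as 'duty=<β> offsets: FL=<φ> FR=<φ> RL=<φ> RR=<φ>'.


duty β = stance ticks per leg = 12
FL: stance ticks = 12; W→S at t=2 → φ=18
FR: stance ticks = 12; W→S at t=17 → φ=3
RL: stance ticks = 12; W→S at t=15 → φ=5
RR: stance ticks = 12; W→S at t=10 → φ=10

duty=12 offsets: FL=18 FR=3 RL=5 RR=10
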